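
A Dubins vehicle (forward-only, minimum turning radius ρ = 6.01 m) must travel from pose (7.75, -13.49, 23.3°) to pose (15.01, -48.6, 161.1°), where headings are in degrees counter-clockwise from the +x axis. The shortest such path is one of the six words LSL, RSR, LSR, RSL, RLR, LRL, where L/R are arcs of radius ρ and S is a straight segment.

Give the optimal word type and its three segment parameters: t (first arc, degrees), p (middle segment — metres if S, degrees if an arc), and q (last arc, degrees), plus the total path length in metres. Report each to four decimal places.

RSR: t = 97.3551°, p = 24.8606 m, q = 124.8449°, L = 48.1681 m

Let ψ = atan2(Δy, Δx) = atan2(-35.11, 7.26) = -78.3171° be the start→goal bearing.
Normalize: d = |goal − start| / ρ = 35.852750/6.01 = 5.965516, α = (θ_start − ψ) mod 360° = 101.6171° = 1.773553 rad, β = (θ_goal − ψ) mod 360° = 239.4171° = 4.178617 rad.
Common terms: sin α = 0.979515, cos α = -0.201370, sin β = -0.860894, cos β = -0.508784, cos(α−β) = -0.740805, d² = 35.587379. Work in radians in the unit-radius frame; every candidate has L = ρ·(t + p + q).
LSL: p² = 2 + d² − 2cos(α−β) + 2d(sin α − sin β) = 61.026968; p = √p² = 7.811976; φ = atan2(cos β − cos α, d + sin α − sin β) = -0.039362 rad; t = (φ − α) mod 2π = 4.470270 rad, q = (β − φ) mod 2π = 4.217979 rad → L = 6.01·(4.470270 + 7.811976 + 4.217979) = 6.01·16.500225 = 99.166352 m
RSR: p² = 2 + d² − 2cos(α−β) + 2d(sin β − sin α) = 17.111009; p = √p² = 4.136546; φ = atan2(cos α − cos β, d − sin α + sin β) = 0.074385 rad; t = (α − φ) mod 2π = 1.699168 rad, q = (φ − β) mod 2π = 2.178954 rad → L = 6.01·(1.699168 + 4.136546 + 2.178954) = 6.01·8.014667 = 48.168149 m
LSR: p² = d² − 2 + 2cos(α−β) + 2d(sin α + sin β) = 33.521043; p = √p² = 5.789736; φ = atan2(−cos α − cos β, d + sin α + sin β) − atan2(−2, p) = 0.448802 rad; t = (φ − α) mod 2π = 4.958434 rad, q = (φ − β) mod 2π = 2.553371 rad → L = 6.01·(4.958434 + 5.789736 + 2.553371) = 6.01·13.301541 = 79.942263 m
RSL: p² = d² − 2 + 2cos(α−β) − 2d(sin α + sin β) = 30.690497; p = √p² = 5.539900; φ = atan2(cos α + cos β, d − sin α − sin β) − atan2(2, p) = -0.467322 rad; t = (α − φ) mod 2π = 2.240875 rad, q = (β − φ) mod 2π = 4.645939 rad → L = 6.01·(2.240875 + 5.539900 + 4.645939) = 6.01·12.426715 = 74.684557 m
RLR: c = (6 − d² + 2cos(α−β) + 2d(sin α − sin β))/8 = -1.138876, |c| > 1 → infeasible
LRL: c = (6 − d² + 2cos(α−β) − 2d(sin α − sin β))/8 = -6.628371, |c| > 1 → infeasible
Shortest: RSR with L = 48.168149 m ≈ 48.1681 m
Convert RSR to answer units (arcs ×180/π): t = 1.699168·180/π = 97.3551°, p = ρ·p = 6.01·4.136546 = 24.8606 m, q = 2.178954·180/π = 124.8449°, L = 48.1681 m.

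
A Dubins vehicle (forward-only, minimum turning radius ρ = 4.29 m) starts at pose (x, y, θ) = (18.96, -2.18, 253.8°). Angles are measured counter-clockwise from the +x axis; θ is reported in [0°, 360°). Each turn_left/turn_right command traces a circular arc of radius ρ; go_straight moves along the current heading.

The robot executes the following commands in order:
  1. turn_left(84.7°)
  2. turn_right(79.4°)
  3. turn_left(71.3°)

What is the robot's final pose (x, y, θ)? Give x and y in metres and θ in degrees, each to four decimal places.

(26.2413, -16.7124, 330.4000°)

set_pose: (x, y, θ) = (18.9600, -2.1800, 253.8000°), ρ = 4.29
turn_left(84.7°): centre at ρ to the left, rotate +84.7° → (21.5074, -7.3684, 338.5000°)
turn_right(79.4°): centre at ρ to the right, rotate −79.4° → (24.1477, -12.1711, 259.1000°)
turn_left(71.3°): centre at ρ to the left, rotate +71.3° → (26.2413, -16.7124, 330.4000°)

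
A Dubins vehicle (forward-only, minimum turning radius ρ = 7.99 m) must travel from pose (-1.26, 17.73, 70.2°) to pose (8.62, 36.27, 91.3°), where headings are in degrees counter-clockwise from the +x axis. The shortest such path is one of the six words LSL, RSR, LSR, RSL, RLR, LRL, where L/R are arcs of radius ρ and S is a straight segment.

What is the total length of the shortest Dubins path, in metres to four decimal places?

Let ψ = atan2(Δy, Δx) = atan2(18.54, 9.88) = 61.9468° be the start→goal bearing.
Normalize: d = |goal − start| / ρ = 21.008236/7.99 = 2.629316, α = (θ_start − ψ) mod 360° = 8.2532° = 0.144046 rad, β = (θ_goal − ψ) mod 360° = 29.3532° = 0.512311 rad.
Common terms: sin α = 0.143549, cos α = 0.989643, sin β = 0.490193, cos β = 0.871614, cos(α−β) = 0.932954, d² = 6.913304. Work in radians in the unit-radius frame; every candidate has L = ρ·(t + p + q).
LSL: p² = 2 + d² − 2cos(α−β) + 2d(sin α − sin β) = 5.224523; p = √p² = 2.285722; φ = atan2(cos β − cos α, d + sin α − sin β) = -0.051661 rad; t = (φ − α) mod 2π = 6.087479 rad, q = (β − φ) mod 2π = 0.563971 rad → L = 7.99·(6.087479 + 2.285722 + 0.563971) = 7.99·8.937171 = 71.407999 m
RSR: p² = 2 + d² − 2cos(α−β) + 2d(sin β − sin α) = 8.870270; p = √p² = 2.978300; φ = atan2(cos α − cos β, d − sin α + sin β) = 0.039640 rad; t = (α − φ) mod 2π = 0.104406 rad, q = (φ − β) mod 2π = 5.810515 rad → L = 7.99·(0.104406 + 2.978300 + 5.810515) = 7.99·8.893221 = 71.056833 m
LSR: p² = d² − 2 + 2cos(α−β) + 2d(sin α + sin β) = 10.111822; p = √p² = 3.179909; φ = atan2(−cos α − cos β, d + sin α + sin β) − atan2(−2, p) = 0.043061 rad; t = (φ − α) mod 2π = 6.182200 rad, q = (φ − β) mod 2π = 5.813936 rad → L = 7.99·(6.182200 + 3.179909 + 5.813936) = 7.99·15.176045 = 121.256603 m
RSL: p² = d² − 2 + 2cos(α−β) − 2d(sin α + sin β) = 3.446600; p = √p² = 1.856502; φ = atan2(cos α + cos β, d − sin α − sin β) − atan2(2, p) = -0.072004 rad; t = (α − φ) mod 2π = 0.216050 rad, q = (β − φ) mod 2π = 0.584315 rad → L = 7.99·(0.216050 + 1.856502 + 0.584315) = 7.99·2.656867 = 21.228366 m
RLR: c = (6 − d² + 2cos(α−β) + 2d(sin α − sin β))/8 = -0.108784; p = 2π − arccos c = 4.603390 rad; φ = atan2(cos α − cos β, d − sin α + sin β) = 0.039640 rad; t = (α − φ + p/2) mod 2π = 2.406101 rad, q = (α − β − t + p) mod 2π = 1.829024 rad → L = 7.99·(2.406101 + 4.603390 + 1.829024) = 7.99·8.838515 = 70.619731 m
LRL: c = (6 − d² + 2cos(α−β) − 2d(sin α − sin β))/8 = 0.346935; p = 2π − arccos c = 5.066690 rad; φ = atan2(cos β − cos α, d + sin α − sin β) = -0.051661 rad; t = (φ − α + p/2) mod 2π = 2.337638 rad, q = (β − α − t + p) mod 2π = 3.097316 rad → L = 7.99·(2.337638 + 5.066690 + 3.097316) = 7.99·10.501644 = 83.908134 m
Shortest: RSL with L = 21.228366 m ≈ 21.2284 m

21.2284 m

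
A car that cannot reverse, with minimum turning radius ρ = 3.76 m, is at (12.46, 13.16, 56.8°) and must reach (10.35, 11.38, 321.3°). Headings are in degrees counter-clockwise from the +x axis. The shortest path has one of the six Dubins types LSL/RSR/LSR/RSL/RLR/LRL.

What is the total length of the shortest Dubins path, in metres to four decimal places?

21.3888 m

Let ψ = atan2(Δy, Δx) = atan2(-1.78, -2.11) = -139.8490° be the start→goal bearing.
Normalize: d = |goal − start| / ρ = 2.760525/3.76 = 0.734182, α = (θ_start − ψ) mod 360° = 196.6490° = 3.432172 rad, β = (θ_goal − ψ) mod 360° = 101.1490° = 1.765382 rad.
Common terms: sin α = -0.286507, cos α = -0.958078, sin β = 0.981128, cos β = -0.193360, cos(α−β) = -0.095846, d² = 0.539024. Work in radians in the unit-radius frame; every candidate has L = ρ·(t + p + q).
LSL: p² = 2 + d² − 2cos(α−β) + 2d(sin α − sin β) = 0.869365; p = √p² = 0.932397; φ = atan2(cos β − cos α, d + sin α − sin β) = 2.179897 rad; t = (φ − α) mod 2π = 5.030911 rad, q = (β − φ) mod 2π = 5.868671 rad → L = 3.76·(5.030911 + 0.932397 + 5.868671) = 3.76·11.831979 = 44.488240 m
RSR: p² = 2 + d² − 2cos(α−β) + 2d(sin β − sin α) = 4.592065; p = √p² = 2.142910; φ = atan2(cos α − cos β, d − sin α + sin β) = -0.364904 rad; t = (α − φ) mod 2π = 3.797076 rad, q = (φ − β) mod 2π = 4.152899 rad → L = 3.76·(3.797076 + 2.142910 + 4.152899) = 3.76·10.092885 = 37.949248 m
LSR: p² = d² − 2 + 2cos(α−β) + 2d(sin α + sin β) = -0.632712 < 0 → infeasible
RSL: p² = d² − 2 + 2cos(α−β) − 2d(sin α + sin β) = -2.672624 < 0 → infeasible
RLR: c = (6 − d² + 2cos(α−β) + 2d(sin α − sin β))/8 = 0.425992; p = 2π − arccos c = 5.152447 rad; φ = atan2(cos α − cos β, d − sin α + sin β) = -0.364904 rad; t = (α − φ + p/2) mod 2π = 0.090114 rad, q = (α − β − t + p) mod 2π = 0.445937 rad → L = 3.76·(0.090114 + 5.152447 + 0.445937) = 3.76·5.688498 = 21.388752 m
LRL: c = (6 − d² + 2cos(α−β) − 2d(sin α − sin β))/8 = 0.891329; p = 2π − arccos c = 5.812658 rad; φ = atan2(cos β − cos α, d + sin α − sin β) = 2.179897 rad; t = (φ − α + p/2) mod 2π = 1.654054 rad, q = (β − α − t + p) mod 2π = 2.491814 rad → L = 3.76·(1.654054 + 5.812658 + 2.491814) = 3.76·9.958527 = 37.444060 m
Shortest: RLR with L = 21.388752 m ≈ 21.3888 m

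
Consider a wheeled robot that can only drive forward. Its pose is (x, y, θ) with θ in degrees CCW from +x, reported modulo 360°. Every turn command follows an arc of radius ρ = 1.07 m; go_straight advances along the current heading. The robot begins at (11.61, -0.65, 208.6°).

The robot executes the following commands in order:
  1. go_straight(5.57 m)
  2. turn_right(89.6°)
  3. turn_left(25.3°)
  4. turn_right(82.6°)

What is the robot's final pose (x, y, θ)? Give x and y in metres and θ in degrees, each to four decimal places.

(4.6424, -1.1692, 61.7000°)

set_pose: (x, y, θ) = (11.6100, -0.6500, 208.6000°), ρ = 1.07
go_straight(5.57): x += 5.57·cos θ, y += 5.57·sin θ → (6.7196, -3.3163, 208.6000°)
turn_right(89.6°): centre at ρ to the right, rotate −89.6° → (5.2716, -2.8956, 119.0000°)
turn_left(25.3°): centre at ρ to the left, rotate +25.3° → (4.9601, -2.5454, 144.3000°)
turn_right(82.6°): centre at ρ to the right, rotate −82.6° → (4.6424, -1.1692, 61.7000°)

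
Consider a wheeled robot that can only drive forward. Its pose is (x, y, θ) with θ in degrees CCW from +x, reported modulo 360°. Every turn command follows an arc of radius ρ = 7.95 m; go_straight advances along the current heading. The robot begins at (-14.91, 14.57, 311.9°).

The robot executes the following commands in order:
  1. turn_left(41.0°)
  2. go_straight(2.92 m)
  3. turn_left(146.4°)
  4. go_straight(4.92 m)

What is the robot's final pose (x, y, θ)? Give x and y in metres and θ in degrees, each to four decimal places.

(-4.6410, 28.7538, 139.3000°)

set_pose: (x, y, θ) = (-14.9100, 14.5700, 311.9000°), ρ = 7.95
turn_left(41.0°): centre at ρ to the left, rotate +41.0° → (-9.9754, 11.9902, 352.9000°)
go_straight(2.92): x += 2.92·cos θ, y += 2.92·sin θ → (-7.0777, 11.6293, 352.9000°)
turn_left(146.4°): centre at ρ to the left, rotate +146.4° → (-0.9109, 25.5455, 499.3000° ≡ 139.3000°)
go_straight(4.92): x += 4.92·cos θ, y += 4.92·sin θ → (-4.6410, 28.7538, 139.3000°)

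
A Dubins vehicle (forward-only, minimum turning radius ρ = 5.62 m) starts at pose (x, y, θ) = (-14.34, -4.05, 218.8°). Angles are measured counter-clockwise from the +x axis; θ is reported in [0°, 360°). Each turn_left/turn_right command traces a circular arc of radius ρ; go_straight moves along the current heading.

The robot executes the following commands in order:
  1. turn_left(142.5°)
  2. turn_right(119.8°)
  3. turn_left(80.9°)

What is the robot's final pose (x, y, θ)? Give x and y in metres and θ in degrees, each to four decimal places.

set_pose: (x, y, θ) = (-14.3400, -4.0500, 218.8000°), ρ = 5.62
turn_left(142.5°): centre at ρ to the left, rotate +142.5° → (-10.6910, -14.0484, 361.3000° ≡ 1.3000°)
turn_right(119.8°): centre at ρ to the right, rotate −119.8° → (-5.6245, -22.3486, -118.5000° ≡ 241.5000°)
turn_left(80.9°): centre at ρ to the left, rotate +80.9° → (-4.1146, -29.4829, 322.4000°)

(-4.1146, -29.4829, 322.4000°)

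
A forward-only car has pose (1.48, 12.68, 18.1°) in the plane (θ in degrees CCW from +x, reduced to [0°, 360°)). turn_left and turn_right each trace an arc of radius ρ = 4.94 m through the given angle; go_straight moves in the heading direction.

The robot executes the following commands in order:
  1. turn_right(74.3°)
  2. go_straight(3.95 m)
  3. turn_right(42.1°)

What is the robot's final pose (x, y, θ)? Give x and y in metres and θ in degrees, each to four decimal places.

(10.1004, 3.9889, 261.7000°)

set_pose: (x, y, θ) = (1.4800, 12.6800, 18.1000°), ρ = 4.94
turn_right(74.3°): centre at ρ to the right, rotate −74.3° → (7.1198, 10.7326, -56.2000° ≡ 303.8000°)
go_straight(3.95): x += 3.95·cos θ, y += 3.95·sin θ → (9.3172, 7.4502, 303.8000°)
turn_right(42.1°): centre at ρ to the right, rotate −42.1° → (10.1004, 3.9889, 261.7000°)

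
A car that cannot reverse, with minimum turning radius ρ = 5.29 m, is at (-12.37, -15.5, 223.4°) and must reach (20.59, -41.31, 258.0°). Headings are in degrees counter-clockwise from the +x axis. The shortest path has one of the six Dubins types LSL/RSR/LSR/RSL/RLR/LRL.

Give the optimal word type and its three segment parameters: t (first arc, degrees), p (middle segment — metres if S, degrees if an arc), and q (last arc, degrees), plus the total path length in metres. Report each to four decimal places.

Let ψ = atan2(Δy, Δx) = atan2(-25.81, 32.96) = -38.0634° be the start→goal bearing.
Normalize: d = |goal − start| / ρ = 41.863083/5.29 = 7.913626, α = (θ_start − ψ) mod 360° = 261.4634° = 4.563398 rad, β = (θ_goal − ψ) mod 360° = 296.0634° = 5.167282 rad.
Common terms: sin α = -0.988921, cos α = -0.148440, sin β = -0.898308, cos β = 0.439366, cos(α−β) = 0.823136, d² = 62.625480. Work in radians in the unit-radius frame; every candidate has L = ρ·(t + p + q).
LSL: p² = 2 + d² − 2cos(α−β) + 2d(sin α − sin β) = 61.545048; p = √p² = 7.845065; φ = atan2(cos β − cos α, d + sin α − sin β) = 0.074997 rad; t = (φ − α) mod 2π = 1.794785 rad, q = (β − φ) mod 2π = 5.092285 rad → L = 5.29·(1.794785 + 7.845065 + 5.092285) = 5.29·14.732134 = 77.932991 m
RSR: p² = 2 + d² − 2cos(α−β) + 2d(sin β − sin α) = 64.413367; p = √p² = 8.025794; φ = atan2(cos α − cos β, d − sin α + sin β) = -0.073305 rad; t = (α − φ) mod 2π = 4.636703 rad, q = (φ − β) mod 2π = 1.042598 rad → L = 5.29·(4.636703 + 8.025794 + 1.042598) = 5.29·13.705095 = 72.499954 m
LSR: p² = d² − 2 + 2cos(α−β) + 2d(sin α + sin β) = 32.402096; p = √p² = 5.692284; φ = atan2(−cos α − cos β, d + sin α + sin β) − atan2(−2, p) = 0.289642 rad; t = (φ − α) mod 2π = 2.009429 rad, q = (φ − β) mod 2π = 1.405545 rad → L = 5.29·(2.009429 + 5.692284 + 1.405545) = 5.29·9.107258 = 48.177395 m
RSL: p² = d² − 2 + 2cos(α−β) − 2d(sin α + sin β) = 92.141410; p = √p² = 9.599032; φ = atan2(cos α + cos β, d − sin α − sin β) − atan2(2, p) = -0.175741 rad; t = (α − φ) mod 2π = 4.739139 rad, q = (β − φ) mod 2π = 5.343022 rad → L = 5.29·(4.739139 + 9.599032 + 5.343022) = 5.29·19.681193 = 104.113509 m
RLR: c = (6 − d² + 2cos(α−β) + 2d(sin α − sin β))/8 = -7.051671, |c| > 1 → infeasible
LRL: c = (6 − d² + 2cos(α−β) − 2d(sin α − sin β))/8 = -6.693131, |c| > 1 → infeasible
Shortest: LSR with L = 48.177395 m ≈ 48.1774 m
Convert LSR to answer units (arcs ×180/π): t = 2.009429·180/π = 115.1318°, p = ρ·p = 5.29·5.692284 = 30.1122 m, q = 1.405545·180/π = 80.5318°, L = 48.1774 m.

LSR: t = 115.1318°, p = 30.1122 m, q = 80.5318°, L = 48.1774 m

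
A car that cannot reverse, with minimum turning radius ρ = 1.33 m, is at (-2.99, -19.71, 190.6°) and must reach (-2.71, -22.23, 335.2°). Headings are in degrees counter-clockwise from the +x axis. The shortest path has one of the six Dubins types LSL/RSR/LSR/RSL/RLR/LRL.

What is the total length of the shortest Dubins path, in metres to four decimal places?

Let ψ = atan2(Δy, Δx) = atan2(-2.52, 0.28) = -83.6598° be the start→goal bearing.
Normalize: d = |goal − start| / ρ = 2.535508/1.33 = 1.906397, α = (θ_start − ψ) mod 360° = 274.2598° = 4.786737 rad, β = (θ_goal − ψ) mod 360° = 58.8598° = 1.027297 rad.
Common terms: sin α = -0.997237, cos α = 0.074279, sin β = 0.855905, cos β = 0.517134, cos(α−β) = -0.815128, d² = 3.634349. Work in radians in the unit-radius frame; every candidate has L = ρ·(t + p + q).
LSL: p² = 2 + d² − 2cos(α−β) + 2d(sin α − sin β) = 0.198956; p = √p² = 0.446045; φ = atan2(cos β − cos α, d + sin α − sin β) = 1.451117 rad; t = (φ − α) mod 2π = 2.947566 rad, q = (β − φ) mod 2π = 5.859365 rad → L = 1.33·(2.947566 + 0.446045 + 5.859365) = 1.33·9.252977 = 12.306459 m
RSR: p² = 2 + d² − 2cos(α−β) + 2d(sin β − sin α) = 14.330253; p = √p² = 3.785532; φ = atan2(cos α − cos β, d − sin α + sin β) = -0.117255 rad; t = (α − φ) mod 2π = 4.903991 rad, q = (φ − β) mod 2π = 5.138633 rad → L = 1.33·(4.903991 + 3.785532 + 5.138633) = 1.33·13.828157 = 18.391448 m
LSR: p² = d² − 2 + 2cos(α−β) + 2d(sin α + sin β) = -0.534780 < 0 → infeasible
RSL: p² = d² − 2 + 2cos(α−β) − 2d(sin α + sin β) = 0.542967; p = √p² = 0.736863; φ = atan2(cos α + cos β, d − sin α − sin β) − atan2(2, p) = -0.936634 rad; t = (α − φ) mod 2π = 5.723370 rad, q = (β − φ) mod 2π = 1.963931 rad → L = 1.33·(5.723370 + 0.736863 + 1.963931) = 1.33·8.424164 = 11.204139 m
RLR: c = (6 − d² + 2cos(α−β) + 2d(sin α − sin β))/8 = -0.791282; p = 2π − arccos c = 3.799487 rad; φ = atan2(cos α − cos β, d − sin α + sin β) = -0.117255 rad; t = (α − φ + p/2) mod 2π = 0.520549 rad, q = (α − β − t + p) mod 2π = 0.755191 rad → L = 1.33·(0.520549 + 3.799487 + 0.755191) = 1.33·5.075227 = 6.750053 m
LRL: c = (6 − d² + 2cos(α−β) − 2d(sin α − sin β))/8 = 0.975130; p = 2π − arccos c = 6.059698 rad; φ = atan2(cos β − cos α, d + sin α − sin β) = 1.451117 rad; t = (φ − α + p/2) mod 2π = 5.977415 rad, q = (β − α − t + p) mod 2π = 2.606029 rad → L = 1.33·(5.977415 + 6.059698 + 2.606029) = 1.33·14.643142 = 19.475379 m
Shortest: RLR with L = 6.750053 m ≈ 6.7501 m

6.7501 m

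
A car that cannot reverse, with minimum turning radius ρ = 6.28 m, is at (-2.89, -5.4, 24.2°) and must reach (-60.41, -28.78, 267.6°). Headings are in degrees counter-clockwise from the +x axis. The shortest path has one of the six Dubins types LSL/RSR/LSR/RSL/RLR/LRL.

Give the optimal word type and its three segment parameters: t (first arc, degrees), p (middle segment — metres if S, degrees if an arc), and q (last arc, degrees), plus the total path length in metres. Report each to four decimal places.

Let ψ = atan2(Δy, Δx) = atan2(-23.38, -57.52) = -157.8799° be the start→goal bearing.
Normalize: d = |goal − start| / ρ = 62.090054/6.28 = 9.886951, α = (θ_start − ψ) mod 360° = 182.0799° = 3.177893 rad, β = (θ_goal − ψ) mod 360° = 65.4799° = 1.142839 rad.
Common terms: sin α = -0.036293, cos α = -0.999341, sin β = 0.909815, cos β = 0.415013, cos(α−β) = -0.447759, d² = 97.751805. Work in radians in the unit-radius frame; every candidate has L = ρ·(t + p + q).
LSL: p² = 2 + d² − 2cos(α−β) + 2d(sin α − sin β) = 81.939076; p = √p² = 9.052021; φ = atan2(cos β − cos α, d + sin α − sin β) = 0.156890 rad; t = (φ − α) mod 2π = 3.262182 rad, q = (β − φ) mod 2π = 0.985949 rad → L = 6.28·(3.262182 + 9.052021 + 0.985949) = 6.28·13.300152 = 83.524954 m
RSR: p² = 2 + d² − 2cos(α−β) + 2d(sin β − sin α) = 119.355571; p = √p² = 10.924998; φ = atan2(cos α − cos β, d − sin α + sin β) = -0.129825 rad; t = (α − φ) mod 2π = 3.307718 rad, q = (φ − β) mod 2π = 5.010521 rad → L = 6.28·(3.307718 + 10.924998 + 5.010521) = 6.28·19.243237 = 120.847527 m
LSR: p² = d² − 2 + 2cos(α−β) + 2d(sin α + sin β) = 112.129245; p = √p² = 10.589110; φ = atan2(−cos α − cos β, d + sin α + sin β) − atan2(−2, p) = 0.240924 rad; t = (φ − α) mod 2π = 3.346216 rad, q = (φ − β) mod 2π = 5.381270 rad → L = 6.28·(3.346216 + 10.589110 + 5.381270) = 6.28·19.316596 = 121.308225 m
RSL: p² = d² − 2 + 2cos(α−β) − 2d(sin α + sin β) = 77.583329; p = √p² = 8.808140; φ = atan2(cos α + cos β, d − sin α − sin β) − atan2(2, p) = -0.288015 rad; t = (α − φ) mod 2π = 3.465908 rad, q = (β − φ) mod 2π = 1.430854 rad → L = 6.28·(3.465908 + 8.808140 + 1.430854) = 6.28·13.704902 = 86.066786 m
RLR: c = (6 − d² + 2cos(α−β) + 2d(sin α − sin β))/8 = -13.919446, |c| > 1 → infeasible
LRL: c = (6 − d² + 2cos(α−β) − 2d(sin α − sin β))/8 = -9.242385, |c| > 1 → infeasible
Shortest: LSL with L = 83.524954 m ≈ 83.5250 m
Convert LSL to answer units (arcs ×180/π): t = 3.262182·180/π = 186.9093°, p = ρ·p = 6.28·9.052021 = 56.8467 m, q = 0.985949·180/π = 56.4907°, L = 83.5250 m.

LSL: t = 186.9093°, p = 56.8467 m, q = 56.4907°, L = 83.5250 m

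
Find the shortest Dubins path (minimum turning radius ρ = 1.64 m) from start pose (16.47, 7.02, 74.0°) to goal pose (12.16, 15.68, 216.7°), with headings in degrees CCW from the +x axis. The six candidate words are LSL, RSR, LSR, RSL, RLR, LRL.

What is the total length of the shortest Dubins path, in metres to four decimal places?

Let ψ = atan2(Δy, Δx) = atan2(8.66, -4.31) = 116.4591° be the start→goal bearing.
Normalize: d = |goal − start| / ρ = 9.673247/1.64 = 5.898321, α = (θ_start − ψ) mod 360° = 317.5409° = 5.542134 rad, β = (θ_goal − ψ) mod 360° = 100.2409° = 1.749534 rad.
Common terms: sin α = -0.675064, cos α = 0.737759, sin β = 0.984069, cos β = -0.177787, cos(α−β) = -0.795473, d² = 34.790192. Work in radians in the unit-radius frame; every candidate has L = ρ·(t + p + q).
LSL: p² = 2 + d² − 2cos(α−β) + 2d(sin α − sin β) = 18.808945; p = √p² = 4.336928; φ = atan2(cos β − cos α, d + sin α − sin β) = -0.212705 rad; t = (φ − α) mod 2π = 0.528346 rad, q = (β − φ) mod 2π = 1.962239 rad → L = 1.64·(0.528346 + 4.336928 + 1.962239) = 1.64·6.827513 = 11.197121 m
RSR: p² = 2 + d² − 2cos(α−β) + 2d(sin β − sin α) = 57.953333; p = √p² = 7.612709; φ = atan2(cos α − cos β, d − sin α + sin β) = 0.120557 rad; t = (α − φ) mod 2π = 5.421577 rad, q = (φ − β) mod 2π = 4.654209 rad → L = 1.64·(5.421577 + 7.612709 + 4.654209) = 1.64·17.688494 = 29.009131 m
LSR: p² = d² − 2 + 2cos(α−β) + 2d(sin α + sin β) = 34.844469; p = √p² = 5.902920; φ = atan2(−cos α − cos β, d + sin α + sin β) − atan2(−2, p) = 0.236708 rad; t = (φ − α) mod 2π = 0.977759 rad, q = (φ − β) mod 2π = 4.770360 rad → L = 1.64·(0.977759 + 5.902920 + 4.770360) = 1.64·11.651039 = 19.107705 m
RSL: p² = d² − 2 + 2cos(α−β) − 2d(sin α + sin β) = 27.554020; p = √p² = 5.249192; φ = atan2(cos α + cos β, d − sin α − sin β) − atan2(2, p) = -0.264177 rad; t = (α − φ) mod 2π = 5.806311 rad, q = (β − φ) mod 2π = 2.013711 rad → L = 1.64·(5.806311 + 5.249192 + 2.013711) = 1.64·13.069215 = 21.433512 m
RLR: c = (6 − d² + 2cos(α−β) + 2d(sin α − sin β))/8 = -6.244167, |c| > 1 → infeasible
LRL: c = (6 − d² + 2cos(α−β) − 2d(sin α − sin β))/8 = -1.351118, |c| > 1 → infeasible
Shortest: LSL with L = 11.197121 m ≈ 11.1971 m

11.1971 m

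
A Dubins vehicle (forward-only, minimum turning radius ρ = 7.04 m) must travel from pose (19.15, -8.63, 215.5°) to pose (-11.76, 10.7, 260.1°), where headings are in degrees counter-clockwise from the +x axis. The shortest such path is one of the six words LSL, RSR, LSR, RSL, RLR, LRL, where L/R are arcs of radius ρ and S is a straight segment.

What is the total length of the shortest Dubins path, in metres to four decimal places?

Let ψ = atan2(Δy, Δx) = atan2(19.33, -30.91) = 147.9796° be the start→goal bearing.
Normalize: d = |goal − start| / ρ = 36.456508/7.04 = 5.178481, α = (θ_start − ψ) mod 360° = 67.5204° = 1.178453 rad, β = (θ_goal − ψ) mod 360° = 112.1204° = 1.956870 rad.
Common terms: sin α = 0.924016, cos α = 0.382355, sin β = 0.926395, cos β = -0.376554, cos(α−β) = 0.712026, d² = 26.816669. Work in radians in the unit-radius frame; every candidate has L = ρ·(t + p + q).
LSL: p² = 2 + d² − 2cos(α−β) + 2d(sin α − sin β) = 27.367975; p = √p² = 5.231441; φ = atan2(cos β − cos α, d + sin α − sin β) = -0.145581 rad; t = (φ − α) mod 2π = 4.959152 rad, q = (β − φ) mod 2π = 2.102450 rad → L = 7.04·(4.959152 + 5.231441 + 2.102450) = 7.04·12.293043 = 86.543024 m
RSR: p² = 2 + d² − 2cos(α−β) + 2d(sin β − sin α) = 27.417258; p = √p² = 5.236149; φ = atan2(cos α − cos β, d − sin α + sin β) = 0.145449 rad; t = (α − φ) mod 2π = 1.033004 rad, q = (φ − β) mod 2π = 4.471764 rad → L = 7.04·(1.033004 + 5.236149 + 4.471764) = 7.04·10.740918 = 75.616060 m
LSR: p² = d² − 2 + 2cos(α−β) + 2d(sin α + sin β) = 45.405351; p = √p² = 6.738349; φ = atan2(−cos α − cos β, d + sin α + sin β) − atan2(−2, p) = 0.287701 rad; t = (φ − α) mod 2π = 5.392433 rad, q = (φ − β) mod 2π = 4.614017 rad → L = 7.04·(5.392433 + 6.738349 + 4.614017) = 7.04·16.744799 = 117.883387 m
RSL: p² = d² − 2 + 2cos(α−β) − 2d(sin α + sin β) = 7.076090; p = √p² = 2.660092; φ = atan2(cos α + cos β, d − sin α − sin β) − atan2(2, p) = -0.642943 rad; t = (α − φ) mod 2π = 1.821396 rad, q = (β − φ) mod 2π = 2.599813 rad → L = 7.04·(1.821396 + 2.660092 + 2.599813) = 7.04·7.081301 = 49.852361 m
RLR: c = (6 − d² + 2cos(α−β) + 2d(sin α − sin β))/8 = -2.427157, |c| > 1 → infeasible
LRL: c = (6 − d² + 2cos(α−β) − 2d(sin α − sin β))/8 = -2.420997, |c| > 1 → infeasible
Shortest: RSL with L = 49.852361 m ≈ 49.8524 m

49.8524 m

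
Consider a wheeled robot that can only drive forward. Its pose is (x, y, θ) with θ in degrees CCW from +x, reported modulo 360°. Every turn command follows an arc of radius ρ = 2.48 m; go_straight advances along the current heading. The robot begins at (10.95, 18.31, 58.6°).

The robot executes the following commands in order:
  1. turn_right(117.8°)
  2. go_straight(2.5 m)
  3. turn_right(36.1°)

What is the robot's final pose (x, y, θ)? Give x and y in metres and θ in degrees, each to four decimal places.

set_pose: (x, y, θ) = (10.9500, 18.3100, 58.6000°), ρ = 2.48
turn_right(117.8°): centre at ρ to the right, rotate −117.8° → (15.1970, 18.2878, -59.2000° ≡ 300.8000°)
go_straight(2.5): x += 2.5·cos θ, y += 2.5·sin θ → (16.4771, 16.1404, 300.8000°)
turn_right(36.1°): centre at ρ to the right, rotate −36.1° → (16.8163, 14.6414, 264.7000°)

(16.8163, 14.6414, 264.7000°)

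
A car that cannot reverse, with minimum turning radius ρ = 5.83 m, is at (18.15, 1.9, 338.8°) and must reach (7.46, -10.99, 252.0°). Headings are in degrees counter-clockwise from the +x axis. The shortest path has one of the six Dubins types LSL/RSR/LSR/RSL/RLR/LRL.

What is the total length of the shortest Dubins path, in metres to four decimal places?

37.3426 m

Let ψ = atan2(Δy, Δx) = atan2(-12.89, -10.69) = -129.6698° be the start→goal bearing.
Normalize: d = |goal − start| / ρ = 16.745991/5.83 = 2.872383, α = (θ_start − ψ) mod 360° = 108.4698° = 1.893155 rad, β = (θ_goal − ψ) mod 360° = 21.6698° = 0.378209 rad.
Common terms: sin α = 0.948491, cos α = -0.316804, sin β = 0.369256, cos β = 0.929328, cos(α−β) = 0.055822, d² = 8.250582. Work in radians in the unit-radius frame; every candidate has L = ρ·(t + p + q).
LSL: p² = 2 + d² − 2cos(α−β) + 2d(sin α − sin β) = 13.466505; p = √p² = 3.669674; φ = atan2(cos β − cos α, d + sin α − sin β) = 0.346466 rad; t = (φ − α) mod 2π = 4.736496 rad, q = (β − φ) mod 2π = 0.031743 rad → L = 5.83·(4.736496 + 3.669674 + 0.031743) = 5.83·8.437913 = 49.193034 m
RSR: p² = 2 + d² − 2cos(α−β) + 2d(sin β − sin α) = 6.811373; p = √p² = 2.609861; φ = atan2(cos α − cos β, d − sin α + sin β) = -0.497774 rad; t = (α − φ) mod 2π = 2.390928 rad, q = (φ − β) mod 2π = 5.407203 rad → L = 5.83·(2.390928 + 2.609861 + 5.407203) = 5.83·10.407992 = 60.678592 m
LSR: p² = d² − 2 + 2cos(α−β) + 2d(sin α + sin β) = 13.932374; p = √p² = 3.732610; φ = atan2(−cos α − cos β, d + sin α + sin β) − atan2(−2, p) = 0.346736 rad; t = (φ − α) mod 2π = 4.736766 rad, q = (φ − β) mod 2π = 6.251712 rad → L = 5.83·(4.736766 + 3.732610 + 6.251712) = 5.83·14.721088 = 85.823943 m
RSL: p² = d² − 2 + 2cos(α−β) − 2d(sin α + sin β) = -1.207925 < 0 → infeasible
RLR: c = (6 − d² + 2cos(α−β) + 2d(sin α − sin β))/8 = 0.148578; p = 2π − arccos c = 4.861520 rad; φ = atan2(cos α − cos β, d − sin α + sin β) = -0.497774 rad; t = (α − φ + p/2) mod 2π = 4.821688 rad, q = (α − β − t + p) mod 2π = 1.554777 rad → L = 5.83·(4.821688 + 4.861520 + 1.554777) = 5.83·11.237985 = 65.517452 m
LRL: c = (6 − d² + 2cos(α−β) − 2d(sin α − sin β))/8 = -0.683313; p = 2π − arccos c = 3.960098 rad; φ = atan2(cos β − cos α, d + sin α − sin β) = 0.346466 rad; t = (φ − α + p/2) mod 2π = 0.433360 rad, q = (β − α − t + p) mod 2π = 2.011792 rad → L = 5.83·(0.433360 + 3.960098 + 2.011792) = 5.83·6.405251 = 37.342611 m
Shortest: LRL with L = 37.342611 m ≈ 37.3426 m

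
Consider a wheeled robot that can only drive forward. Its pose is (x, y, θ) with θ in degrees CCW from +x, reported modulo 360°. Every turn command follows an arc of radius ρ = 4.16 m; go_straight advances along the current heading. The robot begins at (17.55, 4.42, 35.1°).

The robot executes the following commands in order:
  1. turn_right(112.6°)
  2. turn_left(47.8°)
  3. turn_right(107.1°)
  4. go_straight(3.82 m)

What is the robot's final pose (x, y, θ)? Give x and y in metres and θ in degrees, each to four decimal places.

set_pose: (x, y, θ) = (17.5500, 4.4200, 35.1000°), ρ = 4.16
turn_right(112.6°): centre at ρ to the right, rotate −112.6° → (24.0034, 1.9169, -77.5000° ≡ 282.5000°)
turn_left(47.8°): centre at ρ to the left, rotate +47.8° → (26.0037, -0.7962, 330.3000°)
turn_right(107.1°): centre at ρ to the right, rotate −107.1° → (26.7903, -7.4422, 223.2000°)
go_straight(3.82): x += 3.82·cos θ, y += 3.82·sin θ → (24.0056, -10.0572, 223.2000°)

(24.0056, -10.0572, 223.2000°)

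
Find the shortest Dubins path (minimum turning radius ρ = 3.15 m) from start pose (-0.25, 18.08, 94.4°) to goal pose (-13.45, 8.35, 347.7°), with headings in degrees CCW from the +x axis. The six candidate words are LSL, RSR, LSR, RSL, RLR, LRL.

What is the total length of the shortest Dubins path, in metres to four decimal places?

Let ψ = atan2(Δy, Δx) = atan2(-9.73, -13.20) = -143.6053° be the start→goal bearing.
Normalize: d = |goal − start| / ρ = 16.398564/3.15 = 5.205893, α = (θ_start − ψ) mod 360° = 238.0053° = 4.153976 rad, β = (θ_goal − ψ) mod 360° = 131.3053° = 2.291710 rad.
Common terms: sin α = -0.848097, cos α = -0.529841, sin β = 0.751203, cos β = -0.660071, cos(α−β) = -0.287361, d² = 27.101325. Work in radians in the unit-radius frame; every candidate has L = ρ·(t + p + q).
LSL: p² = 2 + d² − 2cos(α−β) + 2d(sin α − sin β) = 13.024474; p = √p² = 3.608944; φ = atan2(cos β − cos α, d + sin α − sin β) = -0.036093 rad; t = (φ − α) mod 2π = 2.093116 rad, q = (β − φ) mod 2π = 2.327803 rad → L = 3.15·(2.093116 + 3.608944 + 2.327803) = 3.15·8.029863 = 25.294067 m
RSR: p² = 2 + d² − 2cos(α−β) + 2d(sin β − sin α) = 46.327619; p = √p² = 6.806440; φ = atan2(cos α − cos β, d − sin α + sin β) = 0.019135 rad; t = (α − φ) mod 2π = 4.134841 rad, q = (φ − β) mod 2π = 4.010610 rad → L = 3.15·(4.134841 + 6.806440 + 4.010610) = 3.15·14.951891 = 47.098457 m
LSR: p² = d² − 2 + 2cos(α−β) + 2d(sin α + sin β) = 23.517767; p = √p² = 4.849512; φ = atan2(−cos α − cos β, d + sin α + sin β) − atan2(−2, p) = 0.619987 rad; t = (φ − α) mod 2π = 2.749196 rad, q = (φ − β) mod 2π = 4.611462 rad → L = 3.15·(2.749196 + 4.849512 + 4.611462) = 3.15·12.210171 = 38.462037 m
RSL: p² = d² − 2 + 2cos(α−β) − 2d(sin α + sin β) = 25.535441; p = √p² = 5.053260; φ = atan2(cos α + cos β, d − sin α − sin β) − atan2(2, p) = -0.597604 rad; t = (α − φ) mod 2π = 4.751580 rad, q = (β − φ) mod 2π = 2.889314 rad → L = 3.15·(4.751580 + 5.053260 + 2.889314) = 3.15·12.694154 = 39.986584 m
RLR: c = (6 − d² + 2cos(α−β) + 2d(sin α − sin β))/8 = -4.790952, |c| > 1 → infeasible
LRL: c = (6 − d² + 2cos(α−β) − 2d(sin α − sin β))/8 = -0.628059; p = 2π − arccos c = 4.033332 rad; φ = atan2(cos β − cos α, d + sin α − sin β) = -0.036093 rad; t = (φ − α + p/2) mod 2π = 4.109782 rad, q = (β − α − t + p) mod 2π = 4.344469 rad → L = 3.15·(4.109782 + 4.033332 + 4.344469) = 3.15·12.487584 = 39.335889 m
Shortest: LSL with L = 25.294067 m ≈ 25.2941 m

25.2941 m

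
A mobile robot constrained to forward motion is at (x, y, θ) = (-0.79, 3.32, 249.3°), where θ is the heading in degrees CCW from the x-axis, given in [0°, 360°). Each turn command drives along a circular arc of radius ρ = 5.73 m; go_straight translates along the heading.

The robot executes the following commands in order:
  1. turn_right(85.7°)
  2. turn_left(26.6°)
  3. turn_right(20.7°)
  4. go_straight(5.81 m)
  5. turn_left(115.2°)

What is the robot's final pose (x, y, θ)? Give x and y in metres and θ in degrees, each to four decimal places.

(-24.7587, -6.0328, 284.7000°)

set_pose: (x, y, θ) = (-0.7900, 3.3200, 249.3000°), ρ = 5.73
turn_right(85.7°): centre at ρ to the right, rotate −85.7° → (-7.7679, -0.1515, 163.6000°)
turn_left(26.6°): centre at ρ to the left, rotate +26.6° → (-10.4004, -0.0089, 190.2000°)
turn_right(20.7°): centre at ρ to the right, rotate −20.7° → (-12.4593, -0.0035, 169.5000°)
go_straight(5.81): x += 5.81·cos θ, y += 5.81·sin θ → (-18.1720, 1.0553, 169.5000°)
turn_left(115.2°): centre at ρ to the left, rotate +115.2° → (-24.7587, -6.0328, 284.7000°)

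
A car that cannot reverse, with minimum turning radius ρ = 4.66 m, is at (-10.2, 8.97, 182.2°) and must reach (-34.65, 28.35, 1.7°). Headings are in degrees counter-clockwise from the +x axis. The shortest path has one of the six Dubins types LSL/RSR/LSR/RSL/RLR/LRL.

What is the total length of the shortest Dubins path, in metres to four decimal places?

Let ψ = atan2(Δy, Δx) = atan2(19.38, -24.45) = 141.5983° be the start→goal bearing.
Normalize: d = |goal − start| / ρ = 31.199149/4.66 = 6.695096, α = (θ_start − ψ) mod 360° = 40.6017° = 0.708633 rad, β = (θ_goal − ψ) mod 360° = 220.1017° = 3.841499 rad.
Common terms: sin α = 0.650797, cos α = 0.759252, sin β = -0.644146, cos β = -0.764902, cos(α−β) = -0.999962, d² = 44.824315. Work in radians in the unit-radius frame; every candidate has L = ρ·(t + p + q).
LSL: p² = 2 + d² − 2cos(α−β) + 2d(sin α − sin β) = 66.163770; p = √p² = 8.134112; φ = atan2(cos β − cos α, d + sin α − sin β) = -0.188492 rad; t = (φ − α) mod 2π = 5.386060 rad, q = (β − φ) mod 2π = 4.029991 rad → L = 4.66·(5.386060 + 8.134112 + 4.029991) = 4.66·17.550163 = 81.783759 m
RSR: p² = 2 + d² − 2cos(α−β) + 2d(sin β − sin α) = 31.484708; p = √p² = 5.611124; φ = atan2(cos α − cos β, d − sin α + sin β) = 0.275087 rad; t = (α − φ) mod 2π = 0.433546 rad, q = (φ − β) mod 2π = 2.716774 rad → L = 4.66·(0.433546 + 5.611124 + 2.716774) = 4.66·8.761443 = 40.828324 m
LSR: p² = d² − 2 + 2cos(α−β) + 2d(sin α + sin β) = 40.913442; p = √p² = 6.396362; φ = atan2(−cos α − cos β, d + sin α + sin β) − atan2(−2, p) = 0.303890 rad; t = (φ − α) mod 2π = 5.878442 rad, q = (φ − β) mod 2π = 2.745576 rad → L = 4.66·(5.878442 + 6.396362 + 2.745576) = 4.66·15.020380 = 69.994971 m
RSL: p² = d² − 2 + 2cos(α−β) − 2d(sin α + sin β) = 40.735341; p = √p² = 6.382424; φ = atan2(cos α + cos β, d − sin α − sin β) − atan2(2, p) = -0.304513 rad; t = (α − φ) mod 2π = 1.013146 rad, q = (β − φ) mod 2π = 4.146012 rad → L = 4.66·(1.013146 + 6.382424 + 4.146012) = 4.66·11.541583 = 53.783778 m
RLR: c = (6 − d² + 2cos(α−β) + 2d(sin α − sin β))/8 = -2.935589, |c| > 1 → infeasible
LRL: c = (6 − d² + 2cos(α−β) − 2d(sin α − sin β))/8 = -7.270471, |c| > 1 → infeasible
Shortest: RSR with L = 40.828324 m ≈ 40.8283 m

40.8283 m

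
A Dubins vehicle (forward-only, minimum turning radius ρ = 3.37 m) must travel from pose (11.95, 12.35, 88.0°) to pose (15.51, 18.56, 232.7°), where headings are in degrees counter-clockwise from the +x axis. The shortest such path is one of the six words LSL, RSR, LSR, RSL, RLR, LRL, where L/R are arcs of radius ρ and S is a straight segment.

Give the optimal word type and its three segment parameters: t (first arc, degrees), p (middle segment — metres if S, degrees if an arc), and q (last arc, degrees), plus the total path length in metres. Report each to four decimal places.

LSR: t = 21.6932°, p = 6.2275 m, q = 236.9932°, L = 21.4429 m

Let ψ = atan2(Δy, Δx) = atan2(6.21, 3.56) = 60.1757° be the start→goal bearing.
Normalize: d = |goal − start| / ρ = 7.158051/3.37 = 2.124051, α = (θ_start − ψ) mod 360° = 27.8243° = 0.485626 rad, β = (θ_goal − ψ) mod 360° = 172.5243° = 3.011117 rad.
Common terms: sin α = 0.466762, cos α = 0.884383, sin β = 0.130106, cos β = -0.991500, cos(α−β) = -0.816138, d² = 4.511592. Work in radians in the unit-radius frame; every candidate has L = ρ·(t + p + q).
LSL: p² = 2 + d² − 2cos(α−β) + 2d(sin α − sin β) = 9.574017; p = √p² = 3.094191; φ = atan2(cos β − cos α, d + sin α − sin β) = -0.651349 rad; t = (φ − α) mod 2π = 5.146211 rad, q = (β − φ) mod 2π = 3.662466 rad → L = 3.37·(5.146211 + 3.094191 + 3.662466) = 3.37·11.902868 = 40.112664 m
RSR: p² = 2 + d² − 2cos(α−β) + 2d(sin β − sin α) = 6.713717; p = √p² = 2.591084; φ = atan2(cos α − cos β, d − sin α + sin β) = 0.809549 rad; t = (α − φ) mod 2π = 5.959262 rad, q = (φ − β) mod 2π = 4.081617 rad → L = 3.37·(5.959262 + 2.591084 + 4.081617) = 3.37·12.631963 = 42.569716 m
LSR: p² = d² − 2 + 2cos(α−β) + 2d(sin α + sin β) = 3.414871; p = √p² = 1.847937; φ = atan2(−cos α − cos β, d + sin α + sin β) − atan2(−2, p) = 0.864243 rad; t = (φ − α) mod 2π = 0.378618 rad, q = (φ − β) mod 2π = 4.136312 rad → L = 3.37·(0.378618 + 1.847937 + 4.136312) = 3.37·6.362866 = 21.442858 m
RSL: p² = d² − 2 + 2cos(α−β) − 2d(sin α + sin β) = -1.656237 < 0 → infeasible
RLR: c = (6 − d² + 2cos(α−β) + 2d(sin α − sin β))/8 = 0.160785; p = 2π − arccos c = 4.873875 rad; φ = atan2(cos α − cos β, d − sin α + sin β) = 0.809549 rad; t = (α − φ + p/2) mod 2π = 2.113014 rad, q = (α − β − t + p) mod 2π = 0.235370 rad → L = 3.37·(2.113014 + 4.873875 + 0.235370) = 3.37·7.222259 = 24.339013 m
LRL: c = (6 − d² + 2cos(α−β) − 2d(sin α − sin β))/8 = -0.196752; p = 2π − arccos c = 4.514345 rad; φ = atan2(cos β − cos α, d + sin α − sin β) = -0.651349 rad; t = (φ − α + p/2) mod 2π = 1.120198 rad, q = (β − α − t + p) mod 2π = 5.919638 rad → L = 3.37·(1.120198 + 4.514345 + 5.919638) = 3.37·11.554181 = 38.937590 m
Shortest: LSR with L = 21.442858 m ≈ 21.4429 m
Convert LSR to answer units (arcs ×180/π): t = 0.378618·180/π = 21.6932°, p = ρ·p = 3.37·1.847937 = 6.2275 m, q = 4.136312·180/π = 236.9932°, L = 21.4429 m.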